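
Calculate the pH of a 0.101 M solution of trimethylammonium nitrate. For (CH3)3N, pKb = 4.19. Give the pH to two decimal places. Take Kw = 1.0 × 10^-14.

pH = 5.40

(CH3)3NH+ is the conjugate acid of the weak base (CH3)3N.
Kb = 10^(−4.19) = 6.46 × 10^-5
Ka = Kw/Kb = 1.0×10^-14 / 6.46 × 10^-5 = 1.55 × 10^-10
Ka = x²/(0.101 − x) = 1.55 × 10^-10
Assume x ≪ 0.101: x ≈ √(1.55 × 10^-10 × 0.101) = 3.96 × 10^-6 M
pH = −log(3.96 × 10^-6) = 5.40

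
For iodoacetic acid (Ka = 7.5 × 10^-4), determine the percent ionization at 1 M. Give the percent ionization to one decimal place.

ICH2COOH ⇌ ICH2COO- + H+; let x = [H+] at equilibrium.
x ≈ √(Ka·C₀) = √(7.5 × 10^-4 × 1) = 2.74 × 10^-2 M
% ionization = x/C₀ × 100% = 2.74 × 10^-2/1 × 100% = 2.7%

2.7%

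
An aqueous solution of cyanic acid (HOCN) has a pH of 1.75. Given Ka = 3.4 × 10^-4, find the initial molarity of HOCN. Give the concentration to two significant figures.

[H+] = 10^(-1.75) = 1.78 × 10^-2 M = x
Ka = x²/(C₀ − x) ⇒ C₀ = x + x²/Ka
C₀ = 1.78 × 10^-2 + (1.78 × 10^-2)²/(3.4 × 10^-4) = 9.50 × 10^-1 M

C₀ = 9.5 × 10^-1 M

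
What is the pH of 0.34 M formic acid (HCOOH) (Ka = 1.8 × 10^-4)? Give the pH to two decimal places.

HCOOH ⇌ HCOO- + H+
Ka = x²/(0.34 − x) = 1.8 × 10^-4
Since Ka ≪ C₀, x ≈ √(Ka·C₀) = 7.82 × 10^-3 M.
Check: 2.3% ionized — well under 5%, approximation valid.
pH = −log[H+] = −log(7.82 × 10^-3) = 2.11

pH = 2.11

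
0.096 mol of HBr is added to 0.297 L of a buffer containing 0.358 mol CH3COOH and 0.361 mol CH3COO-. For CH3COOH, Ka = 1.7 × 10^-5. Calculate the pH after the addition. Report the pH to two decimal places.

pH = 4.54

After neutralization: n(CH3COOH) = 0.454 mol, n(CH3COO-) = 0.265 mol.
pKa = −log(1.7 × 10^-5) = 4.770
pH = pKa + log(n_CH3COO-/n_CH3COOH) = 4.770 + log(0.265/0.454) = 4.770 + (-0.234)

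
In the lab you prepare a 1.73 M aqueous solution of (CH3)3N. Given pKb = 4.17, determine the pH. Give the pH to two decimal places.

pH = 12.03

(CH3)3N + H2O ⇌ (CH3)3NH+ + OH-
Kb = 10^(−4.17) = 6.76 × 10^-5
From the ICE table, Kb = x²/(1.73 − x) = 6.76 × 10^-5.
Assume x ≪ 1.73: x ≈ √(6.76 × 10^-5 × 1.73) = 1.08 × 10^-2 M
pOH = −log(1.08 × 10^-2) = 1.97; pH = 14.00 − 1.97 = 12.03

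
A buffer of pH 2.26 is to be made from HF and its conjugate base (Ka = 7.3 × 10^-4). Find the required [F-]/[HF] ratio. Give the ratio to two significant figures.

ratio = 0.13

pKa = -log(7.3 × 10^-4) = 3.137
pH = pKa + log(r) ⇒ log(r) = 2.26 − 3.137 = -0.877
r = [F-]/[HF] = 10^(-0.877) = 0.133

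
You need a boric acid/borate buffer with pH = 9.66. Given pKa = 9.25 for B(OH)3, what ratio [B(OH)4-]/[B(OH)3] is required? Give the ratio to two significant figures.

pH = pKa + log(r) ⇒ log(r) = 9.66 − 9.25 = +0.41
r = [B(OH)4-]/[B(OH)3] = 10^(+0.41) = 2.57

ratio = 2.6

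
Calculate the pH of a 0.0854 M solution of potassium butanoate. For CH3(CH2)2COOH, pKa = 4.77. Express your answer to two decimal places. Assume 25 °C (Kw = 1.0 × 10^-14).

pH = 8.85

CH3(CH2)2COO- is the conjugate base of the weak acid CH3(CH2)2COOH.
Ka = 10^(−4.77) = 1.70 × 10^-5
Kb = Kw/Ka = 1.0×10^-14 / 1.70 × 10^-5 = 5.88 × 10^-10
From the ICE table, Kb = x²/(0.0854 − x) = 5.88 × 10^-10.
Since Kb ≪ C₀, x ≈ √(Kb·C₀) = 7.09 × 10^-6 M.
pOH = −log(7.09 × 10^-6) = 5.15; pH = 14.00 − 5.15 = 8.85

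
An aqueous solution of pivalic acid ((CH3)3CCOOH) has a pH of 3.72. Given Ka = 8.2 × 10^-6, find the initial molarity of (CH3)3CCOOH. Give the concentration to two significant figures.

[H+] = 10^(-3.72) = 1.91 × 10^-4 M = x
Ka = x²/(C₀ − x) ⇒ C₀ = x + x²/Ka
C₀ = 1.91 × 10^-4 + (1.91 × 10^-4)²/(8.2 × 10^-6) = 4.64 × 10^-3 M

C₀ = 4.6 × 10^-3 M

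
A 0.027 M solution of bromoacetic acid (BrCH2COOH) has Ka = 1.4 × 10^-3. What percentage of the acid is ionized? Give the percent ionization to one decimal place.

20.3%

BrCH2COOH ⇌ BrCH2COO- + H+; let x = [H+] at equilibrium.
Ka = x²/(C₀ − x); solving the quadratic gives x = 5.49 × 10^-3 M.
Fraction ionized = 5.49 × 10^-3 / 0.027 = 0.2033 → 20.3%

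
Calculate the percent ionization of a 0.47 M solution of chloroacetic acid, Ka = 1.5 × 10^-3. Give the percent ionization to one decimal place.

ClCH2COOH ⇌ ClCH2COO- + H+; let x = [H+] at equilibrium.
Solve x² + 0.0015x − 0.000705 = 0 → x = 2.58 × 10^-2 M
Fraction ionized = 2.58 × 10^-2 / 0.47 = 0.0549 → 5.5%

5.5%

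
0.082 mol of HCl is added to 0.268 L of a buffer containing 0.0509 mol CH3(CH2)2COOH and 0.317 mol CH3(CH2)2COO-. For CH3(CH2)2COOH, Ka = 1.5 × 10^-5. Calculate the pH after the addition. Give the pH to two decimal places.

pH = 5.07

Added H+ converts CH3(CH2)2COO- to CH3(CH2)2COOH: CH3(CH2)2COOH → 0.133 mol, CH3(CH2)2COO- → 0.235 mol.
pKa = −log(1.5 × 10^-5) = 4.824
pH = pKa + log(n_CH3(CH2)2COO-/n_CH3(CH2)2COOH) = 4.824 + log(0.235/0.133) = 4.824 + (+0.247)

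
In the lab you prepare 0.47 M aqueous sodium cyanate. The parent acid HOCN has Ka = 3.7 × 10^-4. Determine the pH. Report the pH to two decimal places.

pH = 8.55

OCN- is the conjugate base of the weak acid HOCN.
Kb = Kw/Ka = 1.0×10^-14 / 3.7 × 10^-4 = 2.70 × 10^-11
Kb = x²/(0.47 − x) = 2.70 × 10^-11
Since Kb ≪ C₀, x ≈ √(Kb·C₀) = 3.56 × 10^-6 M.
Check: 0.00076% ionized — well under 5%, approximation valid.
pOH = 5.45, so pH = 14.00 − pOH = 8.55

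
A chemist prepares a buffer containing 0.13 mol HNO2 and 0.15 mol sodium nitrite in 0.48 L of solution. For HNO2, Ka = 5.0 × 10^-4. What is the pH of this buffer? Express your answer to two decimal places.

pH = 3.36

pKa = −log(5.0 × 10^-4) = 3.301
Henderson–Hasselbalch: pH = pKa + log([NO2-]/[HNO2]) = 3.301 + log(0.15/0.13)
pH = 3.301 + (+0.062) = 3.36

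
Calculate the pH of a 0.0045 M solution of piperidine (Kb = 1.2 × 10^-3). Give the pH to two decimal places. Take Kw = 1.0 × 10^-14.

C5H10NH + H2O ⇌ C5H10NH2+ + OH-
Kb = x²/(0.0045 − x) = 1.2 × 10^-3
The 5% rule fails; solving x² + Kb·x − Kb·C₀ = 0 exactly:
x = [−0.0012 + √(0.0012² + 2.16e-05)]/2 = 1.80 × 10^-3 M
pOH = −log(1.80 × 10^-3) = 2.74; pH = 14.00 − 2.74 = 11.26

pH = 11.26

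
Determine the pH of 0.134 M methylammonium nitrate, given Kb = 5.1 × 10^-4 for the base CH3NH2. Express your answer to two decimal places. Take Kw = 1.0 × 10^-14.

pH = 5.79

CH3NH3+ is the conjugate acid of the weak base CH3NH2.
Ka = Kw/Kb = 1.0×10^-14 / 5.1 × 10^-4 = 1.96 × 10^-11
From the ICE table, Ka = [H+]²/(0.134 − [H+]) = 1.96 × 10^-11.
Assume [H+] ≪ 0.134: [H+] ≈ √(1.96 × 10^-11 × 0.134) = 1.62 × 10^-6 M
pH = −log(1.62 × 10^-6) = 5.79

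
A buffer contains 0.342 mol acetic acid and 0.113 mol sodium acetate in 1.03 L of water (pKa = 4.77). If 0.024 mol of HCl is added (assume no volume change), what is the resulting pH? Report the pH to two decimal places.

After neutralization: n(CH3COOH) = 0.366 mol, n(CH3COO-) = 0.089 mol.
Henderson–Hasselbalch with mole ratio 0.089/0.366: pH = 4.77 + (-0.614)

pH = 4.16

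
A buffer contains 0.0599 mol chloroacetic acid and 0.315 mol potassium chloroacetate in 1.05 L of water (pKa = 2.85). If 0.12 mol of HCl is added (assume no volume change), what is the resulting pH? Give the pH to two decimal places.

pH = 2.89

After neutralization: n(ClCH2COOH) = 0.18 mol, n(ClCH2COO-) = 0.195 mol.
Henderson–Hasselbalch with mole ratio 0.195/0.18: pH = 2.85 + (+0.035)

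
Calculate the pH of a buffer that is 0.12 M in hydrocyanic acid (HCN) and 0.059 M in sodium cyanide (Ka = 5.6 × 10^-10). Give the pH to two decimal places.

pH = 8.94

pKa = −log(5.6 × 10^-10) = 9.252
pH = pKa + log([A⁻]/[HA]) = 9.252 + log(0.059/0.12)
pH = 9.252 + (-0.308) = 8.94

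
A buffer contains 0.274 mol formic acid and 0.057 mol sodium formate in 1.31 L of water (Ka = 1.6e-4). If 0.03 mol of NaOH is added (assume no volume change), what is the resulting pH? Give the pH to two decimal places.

After neutralization: n(HCOOH) = 0.244 mol, n(HCOO-) = 0.087 mol.
pKa = −log(1.6 × 10^-4) = 3.796
pH = pKa + log([A⁻]/[HA]) = 3.796 + log(0.087/0.244) = 3.796 -0.448

pH = 3.35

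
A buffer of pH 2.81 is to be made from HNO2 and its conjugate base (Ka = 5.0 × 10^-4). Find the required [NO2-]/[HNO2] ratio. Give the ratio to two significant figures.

ratio = 0.32

pKa = -log(5.0 × 10^-4) = 3.301
pH = pKa + log(r) ⇒ log(r) = 2.81 − 3.301 = -0.491
r = [NO2-]/[HNO2] = 10^(-0.491) = 0.323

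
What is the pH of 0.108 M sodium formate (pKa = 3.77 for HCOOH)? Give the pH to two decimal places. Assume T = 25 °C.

pH = 8.40

HCOO- is the conjugate base of the weak acid HCOOH.
Ka = 10^(−3.77) = 1.70 × 10^-4
Kb = Kw/Ka = 1.0×10^-14 / 1.70 × 10^-4 = 5.88 × 10^-11
From the ICE table, Kb = x²/(0.108 − x) = 5.88 × 10^-11.
Since Kb ≪ C₀, x ≈ √(Kb·C₀) = 2.52 × 10^-6 M.
pOH = 5.60, so pH = 14.00 − pOH = 8.40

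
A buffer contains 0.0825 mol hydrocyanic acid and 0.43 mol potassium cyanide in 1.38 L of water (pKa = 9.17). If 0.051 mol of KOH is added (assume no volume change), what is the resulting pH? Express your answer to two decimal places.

pH = 10.35

After neutralization: n(HCN) = 0.0315 mol, n(CN-) = 0.481 mol.
pH = pKa + log(n_CN-/n_HCN) = 9.17 + log(0.481/0.0315) = 9.17 + (+1.184)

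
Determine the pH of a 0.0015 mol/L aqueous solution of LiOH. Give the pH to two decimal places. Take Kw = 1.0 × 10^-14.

LiOH is a strong base; [OH-] = 0.0015 M.
pOH = -log(0.0015) = 2.82
pH = 14.00 - 2.82 = 11.18

pH = 11.18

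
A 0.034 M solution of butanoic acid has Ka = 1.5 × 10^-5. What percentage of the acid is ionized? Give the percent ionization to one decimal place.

2.1%

CH3(CH2)2COOH ⇌ CH3(CH2)2COO- + H+; let x = [H+] at equilibrium.
x ≈ √(Ka·C₀) = √(1.5 × 10^-5 × 0.034) = 7.14 × 10^-4 M
% ionization = x/C₀ × 100% = 7.14 × 10^-4/0.034 × 100% = 2.1%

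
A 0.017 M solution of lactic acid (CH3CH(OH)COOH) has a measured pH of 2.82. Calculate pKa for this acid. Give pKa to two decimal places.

[H+] = 10^(-2.82) = 1.51 × 10^-3 M
At equilibrium [HA] = 0.017 − 1.51 × 10^-3 = 1.55 × 10^-2 M
Ka = [H+][A-]/[HA] = (1.51 × 10^-3)² / 1.55 × 10^-2 = 1.47 × 10^-4
pKa = -log(1.47 × 10^-4) = 3.83

pKa = 3.83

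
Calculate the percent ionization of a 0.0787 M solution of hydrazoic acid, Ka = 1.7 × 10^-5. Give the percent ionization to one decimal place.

1.5%

HN3 ⇌ N3- + H+; let x = [H+] at equilibrium.
x ≈ √(Ka·C₀) = √(1.7 × 10^-5 × 0.0787) = 1.16 × 10^-3 M
% ionization = x/C₀ × 100% = 1.16 × 10^-3/0.0787 × 100% = 1.5%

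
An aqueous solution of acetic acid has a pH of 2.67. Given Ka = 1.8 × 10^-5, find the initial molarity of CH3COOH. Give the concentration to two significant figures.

C₀ = 2.6 × 10^-1 M

[H+] = 10^(-2.67) = 2.14 × 10^-3 M = x
Ka = x²/(C₀ − x) ⇒ C₀ = x + x²/Ka
C₀ = 2.14 × 10^-3 + (2.14 × 10^-3)²/(1.8 × 10^-5) = 2.57 × 10^-1 M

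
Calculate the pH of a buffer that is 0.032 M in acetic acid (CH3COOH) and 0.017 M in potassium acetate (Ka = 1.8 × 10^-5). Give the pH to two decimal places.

pKa = −log(1.8 × 10^-5) = 4.745
pH = pKa + log([A⁻]/[HA]) = 4.745 + log(0.017/0.032)
pH = 4.745 + (-0.275) = 4.47

pH = 4.47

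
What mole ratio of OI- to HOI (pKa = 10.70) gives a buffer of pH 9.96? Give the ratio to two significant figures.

pH = pKa + log(r) ⇒ log(r) = 9.96 − 10.70 = -0.74
r = [OI-]/[HOI] = 10^(-0.74) = 0.182

ratio = 0.18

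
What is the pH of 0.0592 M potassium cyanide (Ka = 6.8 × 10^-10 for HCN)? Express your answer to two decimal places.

pH = 10.97

CN- is the conjugate base of the weak acid HCN.
Kb = Kw/Ka = 1.0×10^-14 / 6.8 × 10^-10 = 1.47 × 10^-5
Kb = x²/(0.0592 − x) = 1.47 × 10^-5
Neglecting x in the denominator: x = √(1.47 × 10^-5 × 0.0592) = 9.33 × 10^-4 M
Check: 1.6% ionized — well under 5%, approximation valid.
pOH = 3.03, so pH = 14.00 − pOH = 10.97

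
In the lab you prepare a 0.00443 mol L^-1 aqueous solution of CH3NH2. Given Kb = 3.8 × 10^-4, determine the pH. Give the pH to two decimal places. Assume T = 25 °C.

CH3NH2 + H2O ⇌ CH3NH3+ + OH-
Kb = x²/(0.00443 − x) = 3.8 × 10^-4
Here C₀/Kb ≈ 11.7, so the small-x approximation fails. Use the quadratic:
x = [−0.00038 + √(0.00038² + 6.73e-06)]/2 = 1.12 × 10^-3 M
pOH = 2.95, so pH = 14.00 − pOH = 11.05

pH = 11.05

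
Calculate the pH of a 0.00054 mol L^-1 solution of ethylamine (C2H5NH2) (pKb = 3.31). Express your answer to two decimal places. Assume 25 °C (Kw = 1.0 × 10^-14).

pH = 10.51

C2H5NH2 + H2O ⇌ C2H5NH3+ + OH-
Kb = 10^(−3.31) = 4.90 × 10^-4
From the ICE table, Kb = [OH-]²/(0.00054 − [OH-]) = 4.90 × 10^-4.
[OH-] is not negligible relative to C₀; solve [OH-]² + 0.00049·[OH-] − 2.65e-07 = 0.
[OH-] = (−Kb + √(Kb² + 4·Kb·C₀))/2 = 3.25 × 10^-4 M
pOH = 3.49, so pH = 14.00 − pOH = 10.51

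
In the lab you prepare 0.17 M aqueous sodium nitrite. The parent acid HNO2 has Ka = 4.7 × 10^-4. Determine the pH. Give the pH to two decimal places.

pH = 8.28

NO2- is the conjugate base of the weak acid HNO2.
Kb = Kw/Ka = 1.0×10^-14 / 4.7 × 10^-4 = 2.13 × 10^-11
From the ICE table, Kb = x²/(0.17 − x) = 2.13 × 10^-11.
Neglecting x in the denominator: x = √(2.13 × 10^-11 × 0.17) = 1.90 × 10^-6 M
Check: 0.0011% ionized — well under 5%, approximation valid.
pOH = 5.72, so pH = 14.00 − pOH = 8.28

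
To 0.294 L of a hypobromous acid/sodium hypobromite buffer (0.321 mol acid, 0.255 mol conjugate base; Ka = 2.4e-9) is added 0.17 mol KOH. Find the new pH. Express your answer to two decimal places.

OH- converts HOBr to OBr-: HOBr → 0.151 mol, OBr- → 0.425 mol.
pKa = −log(2.4 × 10^-9) = 8.620
pH = pKa + log([A⁻]/[HA]) = 8.620 + log(0.425/0.151) = 8.620 +0.449

pH = 9.07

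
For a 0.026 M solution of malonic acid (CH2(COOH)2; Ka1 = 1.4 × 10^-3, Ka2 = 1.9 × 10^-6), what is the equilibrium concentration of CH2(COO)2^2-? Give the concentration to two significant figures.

1.9 × 10^-6 M

First ionization gives [H+] ≈ [CH2(COOH)COO-] = 5.37 × 10^-3 M.
Second step: Ka2 = [H+][CH2(COO)2^2-]/[CH2(COOH)COO-] ≈ [CH2(COO)2^2-] (since [H+] ≈ [CH2(COOH)COO-]).
So [CH2(COO)2^2-] ≈ Ka2.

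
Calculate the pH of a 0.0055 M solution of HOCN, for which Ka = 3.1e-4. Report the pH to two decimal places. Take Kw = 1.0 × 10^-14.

pH = 2.94

HOCN ⇌ OCN- + H+
From the ICE table, Ka = [H+]²/(0.0055 − [H+]) = 3.1 × 10^-4.
[H+] is not negligible relative to C₀; solve [H+]² + 0.00031·[H+] − 1.7e-06 = 0.
[H+] = (−Ka + √(Ka² + 4·Ka·C₀))/2 = 1.16 × 10^-3 M
pH = −log(1.16 × 10^-3) = 2.94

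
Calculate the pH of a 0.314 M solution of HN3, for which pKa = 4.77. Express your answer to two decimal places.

pH = 2.64

HN3 ⇌ N3- + H+
Ka = 10^(−4.77) = 1.70 × 10^-5
From the ICE table, Ka = [H+]²/(0.314 − [H+]) = 1.70 × 10^-5.
Neglecting [H+] in the denominator: [H+] = √(1.70 × 10^-5 × 0.314) = 2.31 × 10^-3 M
Check: 0.74% ionized — well under 5%, approximation valid.
pH = −log[H+] = −log(2.31 × 10^-3) = 2.64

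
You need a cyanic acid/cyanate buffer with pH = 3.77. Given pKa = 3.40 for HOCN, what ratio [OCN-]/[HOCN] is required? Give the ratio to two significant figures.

pH = pKa + log(r) ⇒ log(r) = 3.77 − 3.40 = +0.37
r = [OCN-]/[HOCN] = 10^(+0.37) = 2.34

ratio = 2.3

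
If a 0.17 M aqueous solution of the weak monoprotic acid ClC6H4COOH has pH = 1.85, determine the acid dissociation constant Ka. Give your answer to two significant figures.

[H+] = 10^(-1.85) = 1.41 × 10^-2 M
At equilibrium [HA] = 0.17 − 1.41 × 10^-2 = 1.56 × 10^-1 M
Ka = [H+][A-]/[HA] = (1.41 × 10^-2)² / 1.56 × 10^-1 = 1.3 × 10^-3

Ka = 1.3 × 10^-3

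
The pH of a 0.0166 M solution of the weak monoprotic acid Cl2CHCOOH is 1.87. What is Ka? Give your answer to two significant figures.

Ka = 5.9 × 10^-2

[H+] = 10^(-1.87) = 1.35 × 10^-2 M
At equilibrium [HA] = 0.0166 − 1.35 × 10^-2 = 3.10 × 10^-3 M
Ka = [H+][A-]/[HA] = (1.35 × 10^-2)² / 3.10 × 10^-3 = 5.9 × 10^-2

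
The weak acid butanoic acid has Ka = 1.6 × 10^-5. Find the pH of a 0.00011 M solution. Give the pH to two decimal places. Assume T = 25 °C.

CH3(CH2)2COOH ⇌ CH3(CH2)2COO- + H+
Let x = [H+] at equilibrium. Ka = x²/(0.00011 − x).
The 5% rule fails; solving x² + Ka·x − Ka·C₀ = 0 exactly:
x = (−Ka + √(Ka² + 4·Ka·C₀))/2 = 3.47 × 10^-5 M
pH = −log(3.47 × 10^-5) = 4.46

pH = 4.46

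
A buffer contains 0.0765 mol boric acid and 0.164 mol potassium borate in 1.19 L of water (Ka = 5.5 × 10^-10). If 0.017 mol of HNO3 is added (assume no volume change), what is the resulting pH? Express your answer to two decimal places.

Added H+ converts B(OH)4- to B(OH)3: B(OH)3 → 0.0935 mol, B(OH)4- → 0.147 mol.
pKa = −log(5.5 × 10^-10) = 9.260
pH = pKa + log(n_B(OH)4-/n_B(OH)3) = 9.260 + log(0.147/0.0935) = 9.260 + (+0.197)

pH = 9.46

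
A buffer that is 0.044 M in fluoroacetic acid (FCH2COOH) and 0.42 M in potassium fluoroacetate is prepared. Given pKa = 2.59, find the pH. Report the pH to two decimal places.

pH = 3.57

Henderson–Hasselbalch: pH = pKa + log([FCH2COO-]/[FCH2COOH]) = 2.59 + log(0.42/0.044)
pH = 2.59 + (+0.980) = 3.57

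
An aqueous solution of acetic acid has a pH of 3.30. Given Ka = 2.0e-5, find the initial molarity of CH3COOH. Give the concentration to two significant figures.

C₀ = 1.3 × 10^-2 M

[H+] = 10^(-3.30) = 5.01 × 10^-4 M = x
Ka = x²/(C₀ − x) ⇒ C₀ = x + x²/Ka
C₀ = 5.01 × 10^-4 + (5.01 × 10^-4)²/(2.0 × 10^-5) = 1.31 × 10^-2 M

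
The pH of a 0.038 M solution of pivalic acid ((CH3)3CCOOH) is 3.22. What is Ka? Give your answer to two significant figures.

[H+] = 10^(-3.22) = 6.03 × 10^-4 M
At equilibrium [HA] = 0.038 − 6.03 × 10^-4 = 3.74 × 10^-2 M
Ka = [H+][A-]/[HA] = (6.03 × 10^-4)² / 3.74 × 10^-2 = 9.7 × 10^-6

Ka = 9.7 × 10^-6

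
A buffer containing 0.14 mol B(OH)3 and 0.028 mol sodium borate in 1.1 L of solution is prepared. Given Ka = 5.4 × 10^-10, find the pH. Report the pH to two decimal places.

pH = 8.57

pKa = −log(5.4 × 10^-10) = 9.268
Henderson–Hasselbalch: pH = pKa + log([B(OH)4-]/[B(OH)3]) = 9.268 + log(0.028/0.14)
pH = 9.268 + (-0.699) = 8.57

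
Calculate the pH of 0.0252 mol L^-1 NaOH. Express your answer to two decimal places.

pH = 12.40

NaOH is a strong base; [OH-] = 0.0252 M.
pOH = -log(0.0252) = 1.60
pH = 14.00 - 1.60 = 12.40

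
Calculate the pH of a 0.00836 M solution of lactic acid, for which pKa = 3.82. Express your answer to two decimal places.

pH = 2.98

CH3CH(OH)COOH ⇌ CH3CH(OH)COO- + H+
Ka = 10^(−3.82) = 1.51 × 10^-4
Ka = [H+]²/(0.00836 − [H+]) = 1.51 × 10^-4
Here C₀/Ka ≈ 55.4, so the small-[H+] approximation fails. Use the quadratic:
[H+] = [−0.000151 + √(0.000151² + 5.05e-06)]/2 = 1.05 × 10^-3 M
pH = −log(1.05 × 10^-3) = 2.98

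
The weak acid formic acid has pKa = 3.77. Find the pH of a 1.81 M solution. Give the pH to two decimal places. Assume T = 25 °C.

pH = 1.76

HCOOH ⇌ HCOO- + H+
Ka = 10^(−3.77) = 1.70 × 10^-4
Let x = [H+] at equilibrium. Ka = x²/(1.81 − x).
Assume x ≪ 1.81: x ≈ √(1.70 × 10^-4 × 1.81) = 1.75 × 10^-2 M
Check: 0.97% ionized — well under 5%, approximation valid.
pH = −log(1.75 × 10^-2) = 1.76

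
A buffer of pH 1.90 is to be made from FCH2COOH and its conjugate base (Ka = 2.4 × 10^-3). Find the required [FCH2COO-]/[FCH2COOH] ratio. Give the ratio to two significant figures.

ratio = 0.19

pKa = -log(2.4 × 10^-3) = 2.620
pH = pKa + log(r) ⇒ log(r) = 1.90 − 2.620 = -0.720
r = [FCH2COO-]/[FCH2COOH] = 10^(-0.720) = 0.191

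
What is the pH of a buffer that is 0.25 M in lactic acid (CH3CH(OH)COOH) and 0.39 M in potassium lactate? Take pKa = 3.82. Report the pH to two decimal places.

pH = 4.01

Henderson–Hasselbalch: pH = pKa + log([CH3CH(OH)COO-]/[CH3CH(OH)COOH]) = 3.82 + log(0.39/0.25)
pH = 3.82 + (+0.193) = 4.01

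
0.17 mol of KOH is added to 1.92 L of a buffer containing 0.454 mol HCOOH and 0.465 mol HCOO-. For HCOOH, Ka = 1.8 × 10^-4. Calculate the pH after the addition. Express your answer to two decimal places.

pH = 4.09

OH- converts HCOOH to HCOO-: HCOOH → 0.284 mol, HCOO- → 0.635 mol.
pKa = −log(1.8 × 10^-4) = 3.745
pH = pKa + log([A⁻]/[HA]) = 3.745 + log(0.635/0.284) = 3.745 +0.349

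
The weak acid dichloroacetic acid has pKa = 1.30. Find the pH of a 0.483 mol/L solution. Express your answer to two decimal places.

Cl2CHCOOH ⇌ Cl2CHCOO- + H+
Ka = 10^(−1.30) = 5.01 × 10^-2
From the ICE table, Ka = x²/(0.483 − x) = 5.01 × 10^-2.
The 5% rule fails; solving x² + Ka·x − Ka·C₀ = 0 exactly:
x = [−0.0501 + √(0.0501² + 0.0968)]/2 = 1.33 × 10^-1 M
pH = −log(1.33 × 10^-1) = 0.88

pH = 0.88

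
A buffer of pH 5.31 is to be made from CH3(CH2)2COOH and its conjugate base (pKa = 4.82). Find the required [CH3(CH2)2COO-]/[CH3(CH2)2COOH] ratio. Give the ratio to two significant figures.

pH = pKa + log(r) ⇒ log(r) = 5.31 − 4.82 = +0.49
r = [CH3(CH2)2COO-]/[CH3(CH2)2COOH] = 10^(+0.49) = 3.09

ratio = 3.1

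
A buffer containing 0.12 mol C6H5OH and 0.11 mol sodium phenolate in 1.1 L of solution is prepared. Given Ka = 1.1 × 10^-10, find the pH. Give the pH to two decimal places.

pH = 9.92

pKa = −log(1.1 × 10^-10) = 9.959
Henderson–Hasselbalch: pH = pKa + log([C6H5O-]/[C6H5OH]) = 9.959 + log(0.11/0.12)
pH = 9.959 + (-0.038) = 9.92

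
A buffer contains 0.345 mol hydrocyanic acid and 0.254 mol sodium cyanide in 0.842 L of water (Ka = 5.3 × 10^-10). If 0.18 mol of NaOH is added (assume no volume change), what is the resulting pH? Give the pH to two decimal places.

pH = 9.70

After neutralization: n(HCN) = 0.165 mol, n(CN-) = 0.434 mol.
pKa = −log(5.3 × 10^-10) = 9.276
pH = pKa + log([A⁻]/[HA]) = 9.276 + log(0.434/0.165) = 9.276 +0.420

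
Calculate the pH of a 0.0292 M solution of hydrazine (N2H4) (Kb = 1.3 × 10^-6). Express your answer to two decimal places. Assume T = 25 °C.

pH = 10.29

N2H4 + H2O ⇌ N2H5+ + OH-
Kb = [OH-]²/(0.0292 − [OH-]) = 1.3 × 10^-6
Assume [OH-] ≪ 0.0292: [OH-] ≈ √(1.3 × 10^-6 × 0.0292) = 1.95 × 10^-4 M
Check: 0.67% ionized — well under 5%, approximation valid.
pOH = −log(1.95 × 10^-4) = 3.71; pH = 14.00 − 3.71 = 10.29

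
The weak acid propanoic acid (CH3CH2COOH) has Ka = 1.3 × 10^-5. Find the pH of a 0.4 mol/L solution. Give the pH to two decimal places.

CH3CH2COOH ⇌ CH3CH2COO- + H+
From the ICE table, Ka = x²/(0.4 − x) = 1.3 × 10^-5.
Neglecting x in the denominator: x = √(1.3 × 10^-5 × 0.4) = 2.28 × 10^-3 M
(x/C₀ = 0.57% < 5%, so the approximation holds.)
pH = −log(2.28 × 10^-3) = 2.64

pH = 2.64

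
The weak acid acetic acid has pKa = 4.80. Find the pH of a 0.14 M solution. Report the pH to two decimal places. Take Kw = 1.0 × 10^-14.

pH = 2.83

CH3COOH ⇌ CH3COO- + H+
Ka = 10^(−4.80) = 1.58 × 10^-5
From the ICE table, Ka = x²/(0.14 − x) = 1.58 × 10^-5.
Assume x ≪ 0.14: x ≈ √(1.58 × 10^-5 × 0.14) = 1.49 × 10^-3 M
(x/C₀ = 1.1% < 5%, so the approximation holds.)
pH = −log[H+] = −log(1.49 × 10^-3) = 2.83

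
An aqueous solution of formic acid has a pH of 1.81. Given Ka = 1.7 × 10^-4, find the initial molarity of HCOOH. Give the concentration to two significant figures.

C₀ = 1.4 M

[H+] = 10^(-1.81) = 1.55 × 10^-2 M = x
Ka = x²/(C₀ − x) ⇒ C₀ = x + x²/Ka
C₀ = 1.55 × 10^-2 + (1.55 × 10^-2)²/(1.7 × 10^-4) = 1.43 M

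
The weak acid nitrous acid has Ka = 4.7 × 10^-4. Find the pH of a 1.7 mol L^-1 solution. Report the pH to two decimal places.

HNO2 ⇌ NO2- + H+
From the ICE table, Ka = [H+]²/(1.7 − [H+]) = 4.7 × 10^-4.
Since Ka ≪ C₀, [H+] ≈ √(Ka·C₀) = 2.83 × 10^-2 M.
Check: 1.7% ionized — well under 5%, approximation valid.
pH = −log(2.83 × 10^-2) = 1.55

pH = 1.55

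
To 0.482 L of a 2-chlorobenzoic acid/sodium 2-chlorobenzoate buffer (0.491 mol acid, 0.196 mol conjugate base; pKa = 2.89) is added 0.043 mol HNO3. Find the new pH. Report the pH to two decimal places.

After neutralization: n(ClC6H4COOH) = 0.534 mol, n(ClC6H4COO-) = 0.153 mol.
pH = pKa + log(n_ClC6H4COO-/n_ClC6H4COOH) = 2.89 + log(0.153/0.534) = 2.89 + (-0.543)

pH = 2.35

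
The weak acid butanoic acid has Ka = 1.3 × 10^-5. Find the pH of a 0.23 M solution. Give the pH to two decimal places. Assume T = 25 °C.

pH = 2.76

CH3(CH2)2COOH ⇌ CH3(CH2)2COO- + H+
From the ICE table, Ka = [H+]²/(0.23 − [H+]) = 1.3 × 10^-5.
Assume [H+] ≪ 0.23: [H+] ≈ √(1.3 × 10^-5 × 0.23) = 1.73 × 10^-3 M
Check: 0.75% ionized — well under 5%, approximation valid.
pH = −log[H+] = −log(1.73 × 10^-3) = 2.76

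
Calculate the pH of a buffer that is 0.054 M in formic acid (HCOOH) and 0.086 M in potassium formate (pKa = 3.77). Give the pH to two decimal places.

pH = 3.97

Using pH = pKa + log([base]/[acid]) with [base]/[acid] = 0.086/0.054:
pH = 3.77 + (+0.202) = 3.97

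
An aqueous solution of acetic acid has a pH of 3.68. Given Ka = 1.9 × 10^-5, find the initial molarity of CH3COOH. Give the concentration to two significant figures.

[H+] = 10^(-3.68) = 2.09 × 10^-4 M = x
Ka = x²/(C₀ − x) ⇒ C₀ = x + x²/Ka
C₀ = 2.09 × 10^-4 + (2.09 × 10^-4)²/(1.9 × 10^-5) = 2.51 × 10^-3 M

C₀ = 2.5 × 10^-3 M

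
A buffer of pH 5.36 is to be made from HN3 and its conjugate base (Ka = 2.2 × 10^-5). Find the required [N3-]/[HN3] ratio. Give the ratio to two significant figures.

ratio = 5.0

pKa = -log(2.2 × 10^-5) = 4.658
pH = pKa + log(r) ⇒ log(r) = 5.36 − 4.658 = +0.702
r = [N3-]/[HN3] = 10^(+0.702) = 5.04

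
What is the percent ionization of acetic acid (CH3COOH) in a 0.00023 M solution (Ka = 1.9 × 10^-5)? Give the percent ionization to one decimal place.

24.9%

CH3COOH ⇌ CH3COO- + H+; let x = [H+] at equilibrium.
Ka = x²/(C₀ − x); solving the quadratic gives x = 5.73 × 10^-5 M.
Fraction ionized = 5.73 × 10^-5 / 0.00023 = 0.2491 → 24.9%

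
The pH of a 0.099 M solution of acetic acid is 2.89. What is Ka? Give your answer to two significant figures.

Ka = 1.7 × 10^-5

[H+] = 10^(-2.89) = 1.29 × 10^-3 M
At equilibrium [HA] = 0.099 − 1.29 × 10^-3 = 9.77 × 10^-2 M
Ka = [H+][A-]/[HA] = (1.29 × 10^-3)² / 9.77 × 10^-2 = 1.7 × 10^-5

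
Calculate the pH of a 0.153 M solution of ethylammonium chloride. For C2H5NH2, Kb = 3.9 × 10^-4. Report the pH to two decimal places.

C2H5NH3+ is the conjugate acid of the weak base C2H5NH2.
Ka = Kw/Kb = 1.0×10^-14 / 3.9 × 10^-4 = 2.56 × 10^-11
Let x = [H+] at equilibrium. Ka = x²/(0.153 − x).
Since Ka ≪ C₀, x ≈ √(Ka·C₀) = 1.98 × 10^-6 M.
pH = −log(1.98 × 10^-6) = 5.70

pH = 5.70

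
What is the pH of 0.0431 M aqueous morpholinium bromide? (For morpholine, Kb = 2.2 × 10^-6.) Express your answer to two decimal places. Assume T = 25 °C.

C4H8ONH2+ is the conjugate acid of the weak base C4H8ONH.
Ka = Kw/Kb = 1.0×10^-14 / 2.2 × 10^-6 = 4.55 × 10^-9
Let x = [H+] at equilibrium. Ka = x²/(0.0431 − x).
Neglecting x in the denominator: x = √(4.55 × 10^-9 × 0.0431) = 1.40 × 10^-5 M
pH = −log[H+] = −log(1.40 × 10^-5) = 4.85

pH = 4.85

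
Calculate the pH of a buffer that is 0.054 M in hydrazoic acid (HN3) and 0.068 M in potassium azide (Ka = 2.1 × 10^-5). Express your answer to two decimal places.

pH = 4.78

pKa = −log(2.1 × 10^-5) = 4.678
Henderson–Hasselbalch: pH = pKa + log([N3-]/[HN3]) = 4.678 + log(0.068/0.054)
pH = 4.678 + (+0.100) = 4.78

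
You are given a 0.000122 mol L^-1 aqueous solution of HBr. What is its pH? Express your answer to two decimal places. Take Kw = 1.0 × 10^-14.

HBr is a strong acid and dissociates completely, so [H+] = 0.000122 M.
pH = -log(0.000122) = 3.91

pH = 3.91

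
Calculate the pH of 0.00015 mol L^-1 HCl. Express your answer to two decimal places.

pH = 3.82

HCl is a strong acid and dissociates completely, so [H+] = 0.00015 M.
pH = -log(0.00015) = 3.82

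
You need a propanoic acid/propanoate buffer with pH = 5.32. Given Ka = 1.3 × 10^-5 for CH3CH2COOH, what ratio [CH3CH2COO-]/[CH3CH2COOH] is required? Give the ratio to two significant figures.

pKa = -log(1.3 × 10^-5) = 4.886
pH = pKa + log(r) ⇒ log(r) = 5.32 − 4.886 = +0.434
r = [CH3CH2COO-]/[CH3CH2COOH] = 10^(+0.434) = 2.72

ratio = 2.7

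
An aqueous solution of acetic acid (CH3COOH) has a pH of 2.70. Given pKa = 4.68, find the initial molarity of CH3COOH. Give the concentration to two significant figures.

[H+] = 10^(-2.70) = 2.00 × 10^-3 M = x
Ka = 10^(−4.68) = 2.09 × 10^-5
Ka = x²/(C₀ − x) ⇒ C₀ = x + x²/Ka
C₀ = 2.00 × 10^-3 + (2.00 × 10^-3)²/(2.09 × 10^-5) = 1.93 × 10^-1 M

C₀ = 1.9 × 10^-1 M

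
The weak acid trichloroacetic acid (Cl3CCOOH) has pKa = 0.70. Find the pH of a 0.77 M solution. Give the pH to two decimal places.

Cl3CCOOH ⇌ Cl3CCOO- + H+
Ka = 10^(−0.70) = 2.00 × 10^-1
Ka = [H+]²/(0.77 − [H+]) = 2.00 × 10^-1
[H+] is not negligible relative to C₀; solve [H+]² + 0.2·[H+] − 0.154 = 0.
[H+] = (−Ka + √(Ka² + 4·Ka·C₀))/2 = 3.05 × 10^-1 M
pH = −log[H+] = −log(3.05 × 10^-1) = 0.52

pH = 0.52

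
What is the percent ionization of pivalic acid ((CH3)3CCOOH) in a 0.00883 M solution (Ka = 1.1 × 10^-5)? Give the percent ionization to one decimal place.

3.5%

(CH3)3CCOOH ⇌ (CH3)3CCOO- + H+; let x = [H+] at equilibrium.
x ≈ √(Ka·C₀) = √(1.1 × 10^-5 × 0.00883) = 3.12 × 10^-4 M
% ionization = x/C₀ × 100% = 3.12 × 10^-4/0.00883 × 100% = 3.5%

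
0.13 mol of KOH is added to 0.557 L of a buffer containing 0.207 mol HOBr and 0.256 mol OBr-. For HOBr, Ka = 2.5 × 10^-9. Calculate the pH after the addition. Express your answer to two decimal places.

pH = 9.30

OH- converts HOBr to OBr-: HOBr → 0.077 mol, OBr- → 0.386 mol.
pKa = −log(2.5 × 10^-9) = 8.602
pH = pKa + log([A⁻]/[HA]) = 8.602 + log(0.386/0.077) = 8.602 +0.700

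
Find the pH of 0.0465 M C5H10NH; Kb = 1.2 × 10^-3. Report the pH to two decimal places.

C5H10NH + H2O ⇌ C5H10NH2+ + OH-
From the ICE table, Kb = [OH-]²/(0.0465 − [OH-]) = 1.2 × 10^-3.
Here C₀/Kb ≈ 38.8, so the small-[OH-] approximation fails. Use the quadratic:
[OH-] = [−0.0012 + √(0.0012² + 0.000223)]/2 = 6.89 × 10^-3 M
pOH = −log(6.89 × 10^-3) = 2.16; pH = 14.00 − 2.16 = 11.84

pH = 11.84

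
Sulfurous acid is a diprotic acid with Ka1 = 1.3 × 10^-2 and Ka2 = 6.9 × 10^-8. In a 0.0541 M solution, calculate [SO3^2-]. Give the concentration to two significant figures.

First ionization gives [H+] ≈ [HSO3-] = 2.08 × 10^-2 M.
Second step: Ka2 = [H+][SO3^2-]/[HSO3-] ≈ [SO3^2-] (since [H+] ≈ [HSO3-]).
So [SO3^2-] ≈ Ka2.

6.9 × 10^-8 M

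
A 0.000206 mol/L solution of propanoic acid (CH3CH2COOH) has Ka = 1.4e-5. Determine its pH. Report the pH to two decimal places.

pH = 4.33

CH3CH2COOH ⇌ CH3CH2COO- + H+
Ka = [H+]²/(0.000206 − [H+]) = 1.4 × 10^-5
The 5% rule fails; solving [H+]² + Ka·[H+] − Ka·C₀ = 0 exactly:
[H+] = [−1.4e-05 + √(1.4e-05² + 1.15e-08)]/2 = 4.72 × 10^-5 M
pH = −log[H+] = −log(4.72 × 10^-5) = 4.33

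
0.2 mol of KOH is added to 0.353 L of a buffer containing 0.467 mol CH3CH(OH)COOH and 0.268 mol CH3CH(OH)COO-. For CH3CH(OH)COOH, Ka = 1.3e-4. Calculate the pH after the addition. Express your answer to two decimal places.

After neutralization: n(CH3CH(OH)COOH) = 0.267 mol, n(CH3CH(OH)COO-) = 0.468 mol.
pKa = −log(1.3 × 10^-4) = 3.886
pH = pKa + log(n_CH3CH(OH)COO-/n_CH3CH(OH)COOH) = 3.886 + log(0.468/0.267) = 3.886 + (+0.244)

pH = 4.13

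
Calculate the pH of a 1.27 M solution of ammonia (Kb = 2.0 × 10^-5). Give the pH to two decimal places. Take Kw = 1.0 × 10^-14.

pH = 11.70

NH3 + H2O ⇌ NH4+ + OH-
Kb = [OH-]²/(1.27 − [OH-]) = 2.0 × 10^-5
Neglecting [OH-] in the denominator: [OH-] = √(2.0 × 10^-5 × 1.27) = 5.04 × 10^-3 M
pOH = 2.30, so pH = 14.00 − pOH = 11.70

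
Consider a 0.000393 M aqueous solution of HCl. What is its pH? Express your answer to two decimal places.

pH = 3.41

HCl is a strong acid and dissociates completely, so [H+] = 0.000393 M.
pH = -log(0.000393) = 3.41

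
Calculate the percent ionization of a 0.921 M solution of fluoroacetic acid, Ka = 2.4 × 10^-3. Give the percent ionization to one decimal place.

5.0%

FCH2COOH ⇌ FCH2COO- + H+; let x = [H+] at equilibrium.
Ka = x²/(C₀ − x); solving the quadratic gives x = 4.58 × 10^-2 M.
Fraction ionized = 4.58 × 10^-2 / 0.921 = 0.0497 → 5.0%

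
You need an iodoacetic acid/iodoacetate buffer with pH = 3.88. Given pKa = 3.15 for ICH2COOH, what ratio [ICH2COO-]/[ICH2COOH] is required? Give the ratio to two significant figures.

pH = pKa + log(r) ⇒ log(r) = 3.88 − 3.15 = +0.73
r = [ICH2COO-]/[ICH2COOH] = 10^(+0.73) = 5.37

ratio = 5.4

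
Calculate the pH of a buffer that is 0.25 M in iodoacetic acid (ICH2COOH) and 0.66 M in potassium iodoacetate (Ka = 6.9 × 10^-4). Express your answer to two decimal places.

pH = 3.58

pKa = −log(6.9 × 10^-4) = 3.161
pH = pKa + log([A⁻]/[HA]) = 3.161 + log(0.66/0.25)
pH = 3.161 + (+0.422) = 3.58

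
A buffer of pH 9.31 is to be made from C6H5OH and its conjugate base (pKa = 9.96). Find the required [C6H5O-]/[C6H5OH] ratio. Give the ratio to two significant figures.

ratio = 0.22

pH = pKa + log(r) ⇒ log(r) = 9.31 − 9.96 = -0.65
r = [C6H5O-]/[C6H5OH] = 10^(-0.65) = 0.224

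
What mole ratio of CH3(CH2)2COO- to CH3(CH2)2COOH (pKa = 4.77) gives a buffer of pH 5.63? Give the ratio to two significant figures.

ratio = 7.2

pH = pKa + log(r) ⇒ log(r) = 5.63 − 4.77 = +0.86
r = [CH3(CH2)2COO-]/[CH3(CH2)2COOH] = 10^(+0.86) = 7.24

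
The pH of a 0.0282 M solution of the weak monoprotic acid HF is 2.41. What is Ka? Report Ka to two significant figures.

Ka = 6.2 × 10^-4

[H+] = 10^(-2.41) = 3.89 × 10^-3 M
At equilibrium [HA] = 0.0282 − 3.89 × 10^-3 = 2.43 × 10^-2 M
Ka = [H+][A-]/[HA] = (3.89 × 10^-3)² / 2.43 × 10^-2 = 6.2 × 10^-4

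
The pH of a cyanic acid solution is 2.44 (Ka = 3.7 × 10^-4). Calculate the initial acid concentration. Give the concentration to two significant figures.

C₀ = 3.9 × 10^-2 M

[H+] = 10^(-2.44) = 3.63 × 10^-3 M = x
Ka = x²/(C₀ − x) ⇒ C₀ = x + x²/Ka
C₀ = 3.63 × 10^-3 + (3.63 × 10^-3)²/(3.7 × 10^-4) = 3.92 × 10^-2 M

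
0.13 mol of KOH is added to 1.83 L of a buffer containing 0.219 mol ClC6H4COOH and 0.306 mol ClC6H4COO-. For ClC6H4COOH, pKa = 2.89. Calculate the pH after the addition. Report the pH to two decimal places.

OH- converts ClC6H4COOH to ClC6H4COO-: ClC6H4COOH → 0.089 mol, ClC6H4COO- → 0.436 mol.
pH = pKa + log(n_ClC6H4COO-/n_ClC6H4COOH) = 2.89 + log(0.436/0.089) = 2.89 + (+0.690)

pH = 3.58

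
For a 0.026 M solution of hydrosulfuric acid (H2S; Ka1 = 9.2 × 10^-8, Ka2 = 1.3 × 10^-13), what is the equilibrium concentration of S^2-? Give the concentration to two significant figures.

First ionization gives [H+] ≈ [HS-] = 4.89 × 10^-5 M.
Second step: Ka2 = [H+][S^2-]/[HS-] ≈ [S^2-] (since [H+] ≈ [HS-]).
So [S^2-] ≈ Ka2.

1.3 × 10^-13 M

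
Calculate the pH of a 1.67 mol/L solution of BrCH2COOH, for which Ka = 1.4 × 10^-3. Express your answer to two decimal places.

pH = 1.32

BrCH2COOH ⇌ BrCH2COO- + H+
Ka = [H+]²/(1.67 − [H+]) = 1.4 × 10^-3
Since Ka ≪ C₀, [H+] ≈ √(Ka·C₀) = 4.84 × 10^-2 M.
Check: 2.9% ionized — well under 5%, approximation valid.
pH = −log(4.84 × 10^-2) = 1.32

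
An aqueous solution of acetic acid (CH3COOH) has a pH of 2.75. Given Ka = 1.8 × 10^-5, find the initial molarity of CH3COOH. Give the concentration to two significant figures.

[H+] = 10^(-2.75) = 1.78 × 10^-3 M = x
Ka = x²/(C₀ − x) ⇒ C₀ = x + x²/Ka
C₀ = 1.78 × 10^-3 + (1.78 × 10^-3)²/(1.8 × 10^-5) = 1.78 × 10^-1 M

C₀ = 1.8 × 10^-1 M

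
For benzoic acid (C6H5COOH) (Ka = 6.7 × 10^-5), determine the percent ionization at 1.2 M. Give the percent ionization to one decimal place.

0.7%

C6H5COOH ⇌ C6H5COO- + H+; let x = [H+] at equilibrium.
x ≈ √(Ka·C₀) = √(6.7 × 10^-5 × 1.2) = 8.97 × 10^-3 M
% ionization = x/C₀ × 100% = 8.97 × 10^-3/1.2 × 100% = 0.7%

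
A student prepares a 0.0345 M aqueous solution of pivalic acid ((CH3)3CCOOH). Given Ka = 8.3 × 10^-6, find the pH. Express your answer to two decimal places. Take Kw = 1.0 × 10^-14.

pH = 3.27

(CH3)3CCOOH ⇌ (CH3)3CCOO- + H+
From the ICE table, Ka = [H+]²/(0.0345 − [H+]) = 8.3 × 10^-6.
Assume [H+] ≪ 0.0345: [H+] ≈ √(8.3 × 10^-6 × 0.0345) = 5.35 × 10^-4 M
Check: 1.6% ionized — well under 5%, approximation valid.
pH = −log[H+] = −log(5.35 × 10^-4) = 3.27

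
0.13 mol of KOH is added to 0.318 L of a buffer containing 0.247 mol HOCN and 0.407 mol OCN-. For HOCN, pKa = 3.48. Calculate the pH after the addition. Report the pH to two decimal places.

pH = 4.14

OH- converts HOCN to OCN-: HOCN → 0.117 mol, OCN- → 0.537 mol.
Henderson–Hasselbalch with mole ratio 0.537/0.117: pH = 3.48 + (+0.662)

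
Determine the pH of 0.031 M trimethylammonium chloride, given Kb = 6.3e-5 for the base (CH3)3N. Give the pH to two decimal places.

(CH3)3NH+ is the conjugate acid of the weak base (CH3)3N.
Ka = Kw/Kb = 1.0×10^-14 / 6.3 × 10^-5 = 1.59 × 10^-10
From the ICE table, Ka = [H+]²/(0.031 − [H+]) = 1.59 × 10^-10.
Since Ka ≪ C₀, [H+] ≈ √(Ka·C₀) = 2.22 × 10^-6 M.
Check: 0.0072% ionized — well under 5%, approximation valid.
pH = −log(2.22 × 10^-6) = 5.65

pH = 5.65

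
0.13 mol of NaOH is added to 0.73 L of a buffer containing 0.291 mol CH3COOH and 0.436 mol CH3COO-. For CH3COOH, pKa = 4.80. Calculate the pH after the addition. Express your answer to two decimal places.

OH- converts CH3COOH to CH3COO-: CH3COOH → 0.161 mol, CH3COO- → 0.566 mol.
pH = pKa + log([A⁻]/[HA]) = 4.80 + log(0.566/0.161) = 4.80 +0.546

pH = 5.35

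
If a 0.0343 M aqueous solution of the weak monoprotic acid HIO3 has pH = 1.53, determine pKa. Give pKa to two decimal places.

[H+] = 10^(-1.53) = 2.95 × 10^-2 M
At equilibrium [HA] = 0.0343 − 2.95 × 10^-2 = 4.80 × 10^-3 M
Ka = [H+][A-]/[HA] = (2.95 × 10^-2)² / 4.80 × 10^-3 = 1.81 × 10^-1
pKa = -log(1.81 × 10^-1) = 0.74

pKa = 0.74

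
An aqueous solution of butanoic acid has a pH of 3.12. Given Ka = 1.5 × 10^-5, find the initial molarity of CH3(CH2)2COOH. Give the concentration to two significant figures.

[H+] = 10^(-3.12) = 7.59 × 10^-4 M = x
Ka = x²/(C₀ − x) ⇒ C₀ = x + x²/Ka
C₀ = 7.59 × 10^-4 + (7.59 × 10^-4)²/(1.5 × 10^-5) = 3.92 × 10^-2 M

C₀ = 3.9 × 10^-2 M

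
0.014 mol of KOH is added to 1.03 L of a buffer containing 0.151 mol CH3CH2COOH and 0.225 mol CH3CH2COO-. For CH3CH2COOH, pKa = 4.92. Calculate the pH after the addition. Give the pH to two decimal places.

OH- converts CH3CH2COOH to CH3CH2COO-: CH3CH2COOH → 0.137 mol, CH3CH2COO- → 0.239 mol.
Henderson–Hasselbalch with mole ratio 0.239/0.137: pH = 4.92 + (+0.242)

pH = 5.16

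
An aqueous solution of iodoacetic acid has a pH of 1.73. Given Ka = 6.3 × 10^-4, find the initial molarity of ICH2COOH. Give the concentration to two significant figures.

[H+] = 10^(-1.73) = 1.86 × 10^-2 M = x
Ka = x²/(C₀ − x) ⇒ C₀ = x + x²/Ka
C₀ = 1.86 × 10^-2 + (1.86 × 10^-2)²/(6.3 × 10^-4) = 5.68 × 10^-1 M

C₀ = 5.7 × 10^-1 M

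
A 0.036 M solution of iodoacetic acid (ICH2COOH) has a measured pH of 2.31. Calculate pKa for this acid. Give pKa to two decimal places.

pKa = 3.11

[H+] = 10^(-2.31) = 4.90 × 10^-3 M
At equilibrium [HA] = 0.036 − 4.90 × 10^-3 = 3.11 × 10^-2 M
Ka = [H+][A-]/[HA] = (4.90 × 10^-3)² / 3.11 × 10^-2 = 7.72 × 10^-4
pKa = -log(7.72 × 10^-4) = 3.11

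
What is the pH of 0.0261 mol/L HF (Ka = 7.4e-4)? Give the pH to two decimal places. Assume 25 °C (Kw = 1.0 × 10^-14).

pH = 2.39

HF ⇌ F- + H+
Let x = [H+] at equilibrium. Ka = x²/(0.0261 − x).
The 5% rule fails; solving x² + Ka·x − Ka·C₀ = 0 exactly:
x = [−0.00074 + √(0.00074² + 7.73e-05)]/2 = 4.04 × 10^-3 M
pH = −log[H+] = −log(4.04 × 10^-3) = 2.39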